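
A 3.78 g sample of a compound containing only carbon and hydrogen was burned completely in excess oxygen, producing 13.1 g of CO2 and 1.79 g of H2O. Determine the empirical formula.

mol C = 13.1 / 44.01 = 0.2977; mass C = 0.2977 × 12.01 = 3.575 g
mol H = 2 × (1.79 / 18.02) = 0.1987; mass H = 0.1987 × 1.008 = 0.2003 g
Ratios (÷ 0.1987): C 1.498, H 1.000
×2: C 3.00, H 2.00 → C3H2

C3H2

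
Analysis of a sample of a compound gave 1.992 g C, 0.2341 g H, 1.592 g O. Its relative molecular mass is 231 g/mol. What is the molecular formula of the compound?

C10H14O6

Moles — C: 1.992 / 12.01 = 0.1659 mol; H: 0.2341 / 1.008 = 0.2322 mol; O: 1.592 / 16.00 = 0.0995 mol
Divide by the smallest (0.0995 mol O): C 1.667, H 2.334, O 1.000
Scaling by 3: C 5.00, H 7.00, O 3.00 → C5H7O3
Empirical-formula mass = 115.11 g/mol
n = 231 / 115.11 = 2.01 ≈ 2
Molecular formula = (C5H7O3)×2 = C10H14O6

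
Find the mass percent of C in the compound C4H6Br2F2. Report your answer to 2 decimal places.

Molar mass = 4(12.01) + 6(1.008) + 2(79.90) + 2(19.00) = 251.888 g/mol
Mass of C per mole = 4 × 12.01 = 48.040 g
% C = 48.040 / 251.888 × 100 = 19.07%

19.07%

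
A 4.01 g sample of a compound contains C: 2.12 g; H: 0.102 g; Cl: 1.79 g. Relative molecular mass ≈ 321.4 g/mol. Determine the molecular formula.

C14H8Cl4

Moles — C: 2.12 / 12.01 = 0.1765 mol; H: 0.102 / 1.008 = 0.1012 mol; Cl: 1.79 / 35.45 = 0.05049 mol
Divide by the smallest (0.05049 mol Cl): C 3.496, H 2.004, Cl 1.000
Multiply by 2: C 6.99, H 4.01, Cl 2.00 → C7H4Cl2
Empirical-formula mass = 159.00 g/mol
n = 321.4 / 159.00 = 2.02 ≈ 2
Molecular formula = (C7H4Cl2)×2 = C14H8Cl4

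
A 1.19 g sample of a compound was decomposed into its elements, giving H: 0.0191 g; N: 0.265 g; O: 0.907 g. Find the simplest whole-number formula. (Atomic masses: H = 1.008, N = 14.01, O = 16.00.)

H: 0.0191 g ÷ 1.008 g/mol = 0.01895 mol
N: 0.265 g ÷ 14.01 g/mol = 0.01892 mol
O: 0.907 g ÷ 16.00 g/mol = 0.05669 mol
Ratios (÷ 0.01892): H 1.002, N 1.000, O 2.997
Ratio ≈ 1:1:3, so the empirical formula is HNO3

HNO3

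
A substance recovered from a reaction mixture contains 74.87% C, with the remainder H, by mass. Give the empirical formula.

CH4

Assume 100 g: 74.87 g C, 25.13 g H.
n(C) = 74.87/12.01 = 6.234, n(H) = 25.13/1.008 = 24.93
Smallest is C at 6.234 mol; normalising gives C 1.000, H 3.999
≈ 1:4 → CH4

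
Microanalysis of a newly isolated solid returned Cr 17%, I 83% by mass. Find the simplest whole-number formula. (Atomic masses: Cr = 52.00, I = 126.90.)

Assume 100 g: 17 g Cr, 83 g I.
Moles — Cr: 17 / 52.00 = 0.3269 mol; I: 83 / 126.90 = 0.6541 mol
Ratios (÷ 0.3269): Cr 1.000, I 2.001
≈ 1:2 → CrI2

CrI2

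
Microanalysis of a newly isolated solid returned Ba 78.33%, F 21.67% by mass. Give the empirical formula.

Assume 100 g: 78.33 g Ba, 21.67 g F.
Ba: 78.33 g ÷ 137.33 g/mol = 0.5704 mol
F: 21.67 g ÷ 19.00 g/mol = 1.141 mol
Ratios (÷ 0.5704): Ba 1.000, F 2.000
≈ 1:2 → BaF2

BaF2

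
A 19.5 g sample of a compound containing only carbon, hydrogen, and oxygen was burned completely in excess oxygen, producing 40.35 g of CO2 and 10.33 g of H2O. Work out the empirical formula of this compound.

C4H5O2

mol C = 40.35 / 44.01 = 0.9168; mass C = 0.9168 × 12.01 = 11.01 g
mol H = 2 × (10.33 / 18.02) = 1.147; mass H = 1.147 × 1.008 = 1.156 g
mass O = 19.5 − (12.17) = 7.333 g → mol O = 0.4583
Smallest is O at 0.4583 mol; normalising gives C 2.000, H 2.502, O 1.000
Scaling by 2: C 4.00, H 5.00, O 2.00 → C4H5O2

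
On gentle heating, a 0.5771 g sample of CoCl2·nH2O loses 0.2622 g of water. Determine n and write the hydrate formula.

CoCl2·6H2O

Mass of anhydrous CoCl2 = 0.5771 − 0.2622 = 0.3149 g
mol H2O = 0.2622 / 18.02 = 0.01455
Molar mass of CoCl2 = 129.83 g/mol → mol CoCl2 = 0.3149 / 129.83 = 0.002425
n = 0.01455 / 0.002425 = 6.00 ≈ 6 → CoCl2·6H2O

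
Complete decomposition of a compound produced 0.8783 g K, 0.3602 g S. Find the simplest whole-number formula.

Moles — K: 0.8783 / 39.10 = 0.02246 mol; S: 0.3602 / 32.07 = 0.01123 mol
Smallest is S at 0.01123 mol; normalising gives K 2.000, S 1.000
→ K2S

K2S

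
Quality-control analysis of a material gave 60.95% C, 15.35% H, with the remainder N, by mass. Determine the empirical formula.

C3H9N

Assume 100 g: 60.95 g C, 15.35 g H, 23.7 g N.
C: 60.95 g ÷ 12.01 g/mol = 5.075 mol
H: 15.35 g ÷ 1.008 g/mol = 15.23 mol
N: 23.7 g ÷ 14.01 g/mol = 1.692 mol
Smallest is N at 1.692 mol; normalising gives C 3.000, H 9.002, N 1.000
≈ 3:9:1 → C3H9N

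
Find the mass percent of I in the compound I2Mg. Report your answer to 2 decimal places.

91.26%

Molar mass = 2(126.90) + 1(24.31) = 278.110 g/mol
Mass of I per mole = 2 × 126.90 = 253.800 g
% I = 253.800 / 278.110 × 100 = 91.26%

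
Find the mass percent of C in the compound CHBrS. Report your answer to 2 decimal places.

9.61%

Molar mass = 1(12.01) + 1(1.008) + 1(79.90) + 1(32.07) = 124.988 g/mol
Mass of C per mole = 1 × 12.01 = 12.010 g
% C = 12.010 / 124.988 × 100 = 9.61%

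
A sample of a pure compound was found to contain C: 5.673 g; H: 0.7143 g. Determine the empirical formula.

Moles — C: 5.673 / 12.01 = 0.4724 mol; H: 0.7143 / 1.008 = 0.7086 mol
Smallest is C at 0.4724 mol; normalising gives C 1.000, H 1.500
×2: C 2.00, H 3.00 → C2H3

C2H3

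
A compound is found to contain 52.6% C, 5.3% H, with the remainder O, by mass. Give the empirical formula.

Assume 100 g: 52.6 g C, 5.3 g H, 42.1 g O.
Moles — C: 52.6 / 12.01 = 4.38 mol; H: 5.3 / 1.008 = 5.258 mol; O: 42.1 / 16.00 = 2.631 mol
Ratios (÷ 2.631): C 1.664, H 1.998, O 1.000
Multiply by 3: C 4.99, H 5.99, O 3.00 → C5H6O3

C5H6O3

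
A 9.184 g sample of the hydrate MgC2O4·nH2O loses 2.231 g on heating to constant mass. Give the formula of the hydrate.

Mass of anhydrous MgC2O4 = 9.184 − 2.231 = 6.953 g
mol H2O = 2.231 / 18.02 = 0.1238
Molar mass of MgC2O4 = 112.33 g/mol → mol MgC2O4 = 6.953 / 112.33 = 0.0619
n = 0.1238 / 0.0619 = 2.00 ≈ 2 → MgC2O4·2H2O

MgC2O4·2H2O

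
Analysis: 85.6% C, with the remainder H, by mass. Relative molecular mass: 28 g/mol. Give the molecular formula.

C2H4

Assume 100 g: 85.6 g C, 14.4 g H.
Moles — C: 85.6 / 12.01 = 7.127 mol; H: 14.4 / 1.008 = 14.29 mol
Ratios (÷ 7.127): C 1.000, H 2.004
≈ 1:2 → CH2
Empirical-formula mass = 14.03 g/mol
n = 28 / 14.03 = 2.00 ≈ 2
Molecular formula = (CH2)×2 = C2H4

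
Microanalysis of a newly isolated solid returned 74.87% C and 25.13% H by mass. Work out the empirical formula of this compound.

Assume 100 g: 74.87 g C, 25.13 g H.
n(C) = 74.87/12.01 = 6.234, n(H) = 25.13/1.008 = 24.93
Divide by the smallest (6.234 mol C): C 1.000, H 3.999
≈ 1:4 → CH4

CH4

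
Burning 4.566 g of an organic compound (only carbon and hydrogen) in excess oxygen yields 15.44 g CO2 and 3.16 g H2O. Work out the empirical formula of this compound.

CH

mol C = 15.44 / 44.01 = 0.3508; mass C = 0.3508 × 12.01 = 4.213 g
mol H = 2 × (3.16 / 18.02) = 0.3507; mass H = 0.3507 × 1.008 = 0.3535 g
Divide by the smallest (0.3507 mol H): C 1.000, H 1.000
≈ 1:1 → CH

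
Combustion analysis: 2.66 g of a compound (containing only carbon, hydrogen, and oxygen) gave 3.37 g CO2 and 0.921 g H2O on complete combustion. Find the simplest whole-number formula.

mol C = 3.37 / 44.01 = 0.07657; mass C = 0.07657 × 12.01 = 0.9196 g
mol H = 2 × (0.921 / 18.02) = 0.1022; mass H = 0.1022 × 1.008 = 0.1030 g
mass O = 2.66 − (1.023) = 1.637 g → mol O = 0.1023
Ratios (÷ 0.07657): C 1.000, H 1.335, O 1.336
Multiply by 3: C 3.00, H 4.00, O 4.01 → C3H4O4

C3H4O4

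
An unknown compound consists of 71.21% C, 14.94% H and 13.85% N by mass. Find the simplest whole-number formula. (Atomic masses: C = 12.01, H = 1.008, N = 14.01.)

Assume 100 g: 71.21 g C, 14.94 g H, 13.85 g N.
n(C) = 71.21/12.01 = 5.929, n(H) = 14.94/1.008 = 14.82, n(N) = 13.85/14.01 = 0.9886
Divide by the smallest (0.9886 mol N): C 5.998, H 14.993, N 1.000
→ C6H15N

C6H15N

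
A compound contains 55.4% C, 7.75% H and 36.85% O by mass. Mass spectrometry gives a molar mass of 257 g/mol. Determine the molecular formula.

Assume 100 g: 55.4 g C, 7.75 g H, 36.85 g O.
n(C) = 55.4/12.01 = 4.613, n(H) = 7.75/1.008 = 7.688, n(O) = 36.85/16.00 = 2.303
Divide by the smallest (2.303 mol O): C 2.003, H 3.338, O 1.000
×3: C 6.01, H 10.01, O 3.00 → C6H10O3
Empirical-formula mass = 130.14 g/mol
n = 257 / 130.14 = 1.97 ≈ 2
Molecular formula = (C6H10O3)×2 = C12H20O6

C12H20O6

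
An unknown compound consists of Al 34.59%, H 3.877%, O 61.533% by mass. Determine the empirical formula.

Assume 100 g: 34.59 g Al, 3.877 g H, 61.533 g O.
Al: 34.59 g ÷ 26.98 g/mol = 1.282 mol
H: 3.877 g ÷ 1.008 g/mol = 3.846 mol
O: 61.533 g ÷ 16.00 g/mol = 3.846 mol
Ratios (÷ 1.282): Al 1.000, H 3.000, O 3.000
Ratio ≈ 1:3:3, so the empirical formula is AlH3O3

AlH3O3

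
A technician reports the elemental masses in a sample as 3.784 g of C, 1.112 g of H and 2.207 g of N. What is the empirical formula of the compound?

C2H7N

C: 3.784 g ÷ 12.01 g/mol = 0.3151 mol
H: 1.112 g ÷ 1.008 g/mol = 1.103 mol
N: 2.207 g ÷ 14.01 g/mol = 0.1575 mol
Divide by the smallest (0.1575 mol N): C 2.000, H 7.003, N 1.000
→ C2H7N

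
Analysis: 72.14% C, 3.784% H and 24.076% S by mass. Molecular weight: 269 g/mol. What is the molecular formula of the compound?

Assume 100 g: 72.14 g C, 3.784 g H, 24.076 g S.
C: 72.14 g ÷ 12.01 g/mol = 6.007 mol
H: 3.784 g ÷ 1.008 g/mol = 3.754 mol
S: 24.076 g ÷ 32.07 g/mol = 0.7507 mol
Smallest is S at 0.7507 mol; normalising gives C 8.001, H 5.000, S 1.000
Ratio ≈ 8:5:1, so the empirical formula is C8H5S
Empirical-formula mass = 133.19 g/mol
n = 269 / 133.19 = 2.02 ≈ 2
Molecular formula = (C8H5S)×2 = C16H10S2

C16H10S2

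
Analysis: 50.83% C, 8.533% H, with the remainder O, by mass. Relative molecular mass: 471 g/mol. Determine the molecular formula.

C20H40O12

Assume 100 g: 50.83 g C, 8.533 g H, 40.637 g O.
n(C) = 50.83/12.01 = 4.232, n(H) = 8.533/1.008 = 8.465, n(O) = 40.637/16.00 = 2.54
Divide by the smallest (2.54 mol O): C 1.666, H 3.333, O 1.000
Scaling by 3: C 5.00, H 10.00, O 3.00 → C5H10O3
Empirical-formula mass = 118.13 g/mol
n = 471 / 118.13 = 3.99 ≈ 4
Molecular formula = (C5H10O3)×4 = C20H40O12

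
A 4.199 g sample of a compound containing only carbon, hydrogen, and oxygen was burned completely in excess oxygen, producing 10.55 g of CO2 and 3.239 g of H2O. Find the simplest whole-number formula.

mol C = 10.55 / 44.01 = 0.2397; mass C = 0.2397 × 12.01 = 2.879 g
mol H = 2 × (3.239 / 18.02) = 0.3595; mass H = 0.3595 × 1.008 = 0.3624 g
mass O = 4.199 − (3.241) = 0.9576 g → mol O = 0.05985
Divide by the smallest (0.05985 mol O): C 4.005, H 6.006, O 1.000
Ratio ≈ 4:6:1, so the empirical formula is C4H6O

C4H6O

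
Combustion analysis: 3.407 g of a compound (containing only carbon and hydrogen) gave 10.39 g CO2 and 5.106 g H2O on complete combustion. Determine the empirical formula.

mol C = 10.39 / 44.01 = 0.2361; mass C = 0.2361 × 12.01 = 2.835 g
mol H = 2 × (5.106 / 18.02) = 0.5667; mass H = 0.5667 × 1.008 = 0.5712 g
Ratios (÷ 0.2361): C 1.000, H 2.400
Multiply by 5: C 5.00, H 12.00 → C5H12

C5H12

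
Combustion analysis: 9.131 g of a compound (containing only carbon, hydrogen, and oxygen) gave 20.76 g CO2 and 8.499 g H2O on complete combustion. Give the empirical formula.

mol C = 20.76 / 44.01 = 0.4717; mass C = 0.4717 × 12.01 = 5.665 g
mol H = 2 × (8.499 / 18.02) = 0.9433; mass H = 0.9433 × 1.008 = 0.9508 g
mass O = 9.131 − (6.616) = 2.515 g → mol O = 0.1572
Ratios (÷ 0.1572): C 3.001, H 6.001, O 1.000
→ C3H6O

C3H6O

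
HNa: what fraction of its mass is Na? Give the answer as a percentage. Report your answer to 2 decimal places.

Molar mass = 1(1.008) + 1(22.99) = 23.998 g/mol
Mass of Na per mole = 1 × 22.99 = 22.990 g
% Na = 22.990 / 23.998 × 100 = 95.80%

95.80%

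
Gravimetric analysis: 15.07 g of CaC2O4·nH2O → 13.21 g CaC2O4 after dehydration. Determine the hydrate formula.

Mass of water lost = 15.07 − 13.21 = 1.86 g → 1.86 / 18.02 = 0.1032 mol H2O
Molar mass of CaC2O4 = 128.10 g/mol → mol CaC2O4 = 13.21 / 128.10 = 0.1031
n = 0.1032 / 0.1031 = 1.00 ≈ 1 → CaC2O4·H2O

CaC2O4·H2O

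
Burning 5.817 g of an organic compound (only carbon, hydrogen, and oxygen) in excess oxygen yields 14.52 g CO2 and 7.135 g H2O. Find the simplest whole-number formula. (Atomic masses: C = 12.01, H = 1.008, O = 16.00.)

mol C = 14.52 / 44.01 = 0.3299; mass C = 0.3299 × 12.01 = 3.962 g
mol H = 2 × (7.135 / 18.02) = 0.7919; mass H = 0.7919 × 1.008 = 0.7982 g
mass O = 5.817 − (4.761) = 1.056 g → mol O = 0.06602
Smallest is O at 0.06602 mol; normalising gives C 4.997, H 11.994, O 1.000
Ratio ≈ 5:12:1, so the empirical formula is C5H12O

C5H12O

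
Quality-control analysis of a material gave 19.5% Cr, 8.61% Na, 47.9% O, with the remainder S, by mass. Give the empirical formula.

Assume 100 g: 19.5 g Cr, 8.61 g Na, 47.9 g O, 23.99 g S.
Cr: 19.5 g ÷ 52.00 g/mol = 0.375 mol
Na: 8.61 g ÷ 22.99 g/mol = 0.3745 mol
O: 47.9 g ÷ 16.00 g/mol = 2.994 mol
S: 23.99 g ÷ 32.07 g/mol = 0.7481 mol
Ratios (÷ 0.3745): Cr 1.001, Na 1.000, O 7.994, S 1.997
≈ 1:1:8:2 → CrNaO8S2

CrNaO8S2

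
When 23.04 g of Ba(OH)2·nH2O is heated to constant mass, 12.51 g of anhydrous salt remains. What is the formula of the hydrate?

Ba(OH)2·8H2O

Mass of water lost = 23.04 − 12.51 = 10.53 g → 10.53 / 18.02 = 0.5844 mol H2O
Molar mass of Ba(OH)2 = 171.35 g/mol → mol Ba(OH)2 = 12.51 / 171.35 = 0.07301
n = 0.5844 / 0.07301 = 8.00 ≈ 8 → Ba(OH)2·8H2O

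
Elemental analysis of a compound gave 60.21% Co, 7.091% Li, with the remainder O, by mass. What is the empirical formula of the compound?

CoLiO2

Assume 100 g: 60.21 g Co, 7.091 g Li, 32.699 g O.
Co: 60.21 g ÷ 58.93 g/mol = 1.022 mol
Li: 7.091 g ÷ 6.94 g/mol = 1.022 mol
O: 32.699 g ÷ 16.00 g/mol = 2.044 mol
Divide by the smallest (1.022 mol Co): Co 1.000, Li 1.000, O 2.000
→ CoLiO2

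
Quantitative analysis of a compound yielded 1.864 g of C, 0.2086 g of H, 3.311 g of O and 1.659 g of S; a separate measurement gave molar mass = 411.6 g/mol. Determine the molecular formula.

n(C) = 1.864/12.01 = 0.1552, n(H) = 0.2086/1.008 = 0.2069, n(O) = 3.311/16.00 = 0.2069, n(S) = 1.659/32.07 = 0.05173
Divide by the smallest (0.05173 mol S): C 3.000, H 4.000, O 4.000, S 1.000
Ratio ≈ 3:4:4:1, so the empirical formula is C3H4O4S
Empirical-formula mass = 136.13 g/mol
n = 411.6 / 136.13 = 3.02 ≈ 3
Molecular formula = (C3H4O4S)×3 = C9H12O12S3

C9H12O12S3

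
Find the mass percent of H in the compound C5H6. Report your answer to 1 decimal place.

Molar mass = 5(12.01) + 6(1.008) = 66.098 g/mol
Mass of H per mole = 6 × 1.008 = 6.048 g
% H = 6.048 / 66.098 × 100 = 9.2%

9.2%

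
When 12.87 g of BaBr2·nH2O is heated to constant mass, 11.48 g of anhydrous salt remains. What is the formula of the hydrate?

BaBr2·2H2O

Mass of water lost = 12.87 − 11.48 = 1.39 g → 1.39 / 18.02 = 0.07714 mol H2O
Molar mass of BaBr2 = 297.13 g/mol → mol BaBr2 = 11.48 / 297.13 = 0.03864
n = 0.07714 / 0.03864 = 2.00 ≈ 2 → BaBr2·2H2O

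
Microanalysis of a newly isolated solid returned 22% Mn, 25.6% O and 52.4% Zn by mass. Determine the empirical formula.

MnO4Zn2

Assume 100 g: 22 g Mn, 25.6 g O, 52.4 g Zn.
n(Mn) = 22/54.94 = 0.4004, n(O) = 25.6/16.00 = 1.6, n(Zn) = 52.4/65.38 = 0.8015
Divide by the smallest (0.4004 mol Mn): Mn 1.000, O 3.996, Zn 2.001
Ratio ≈ 1:4:2, so the empirical formula is MnO4Zn2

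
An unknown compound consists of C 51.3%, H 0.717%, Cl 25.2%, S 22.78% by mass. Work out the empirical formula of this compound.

Assume 100 g: 51.3 g C, 0.717 g H, 25.2 g Cl, 22.78 g S.
Moles — C: 51.3 / 12.01 = 4.271 mol; H: 0.717 / 1.008 = 0.7113 mol; Cl: 25.2 / 35.45 = 0.7109 mol; S: 22.78 / 32.07 = 0.7103 mol
Divide by the smallest (0.7103 mol S): C 6.013, H 1.001, Cl 1.001, S 1.000
≈ 6:1:1:1 → C6HClS

C6HClS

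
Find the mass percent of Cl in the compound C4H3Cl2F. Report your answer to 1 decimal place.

Molar mass = 4(12.01) + 3(1.008) + 2(35.45) + 1(19.00) = 140.964 g/mol
Mass of Cl per mole = 2 × 35.45 = 70.900 g
% Cl = 70.900 / 140.964 × 100 = 50.3%

50.3%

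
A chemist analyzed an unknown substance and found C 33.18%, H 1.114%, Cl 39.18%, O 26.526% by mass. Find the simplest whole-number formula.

C5H2Cl2O3

Assume 100 g: 33.18 g C, 1.114 g H, 39.18 g Cl, 26.526 g O.
C: 33.18 g ÷ 12.01 g/mol = 2.763 mol
H: 1.114 g ÷ 1.008 g/mol = 1.105 mol
Cl: 39.18 g ÷ 35.45 g/mol = 1.105 mol
O: 26.526 g ÷ 16.00 g/mol = 1.658 mol
Ratios (÷ 1.105): C 2.500, H 1.000, Cl 1.000, O 1.500
Multiply by 2: C 5.00, H 2.00, Cl 2.00, O 3.00 → C5H2Cl2O3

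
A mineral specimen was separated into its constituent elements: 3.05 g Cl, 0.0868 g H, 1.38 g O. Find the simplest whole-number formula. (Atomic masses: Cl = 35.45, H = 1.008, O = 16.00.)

Cl: 3.05 g ÷ 35.45 g/mol = 0.08604 mol
H: 0.0868 g ÷ 1.008 g/mol = 0.08611 mol
O: 1.38 g ÷ 16.00 g/mol = 0.08625 mol
Smallest is Cl at 0.08604 mol; normalising gives Cl 1.000, H 1.001, O 1.002
Ratio ≈ 1:1:1, so the empirical formula is ClHO

ClHO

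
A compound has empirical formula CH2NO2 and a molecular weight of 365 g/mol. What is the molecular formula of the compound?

Empirical-formula mass = 60.04 g/mol
n = 365 / 60.04 = 6.08 ≈ 6
Molecular formula = (CH2NO2)6 = C6H12N6O12

C6H12N6O12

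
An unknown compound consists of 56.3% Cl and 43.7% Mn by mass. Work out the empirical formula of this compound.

Cl2Mn

Assume 100 g: 56.3 g Cl, 43.7 g Mn.
n(Cl) = 56.3/35.45 = 1.588, n(Mn) = 43.7/54.94 = 0.7954
Divide by the smallest (0.7954 mol Mn): Cl 1.997, Mn 1.000
→ Cl2Mn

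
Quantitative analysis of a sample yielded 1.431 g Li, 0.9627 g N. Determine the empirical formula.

n(Li) = 1.431/6.94 = 0.2062, n(N) = 0.9627/14.01 = 0.06872
Smallest is N at 0.06872 mol; normalising gives Li 3.001, N 1.000
≈ 3:1 → Li3N

Li3N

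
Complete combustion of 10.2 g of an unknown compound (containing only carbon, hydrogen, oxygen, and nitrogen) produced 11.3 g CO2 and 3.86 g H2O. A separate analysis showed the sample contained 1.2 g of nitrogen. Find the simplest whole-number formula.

C3H5NO4

mol C = 11.3 / 44.01 = 0.2568; mass C = 0.2568 × 12.01 = 3.084 g
mol H = 2 × (3.86 / 18.02) = 0.4284; mass H = 0.4284 × 1.008 = 0.4318 g
mol N = 1.2 / 14.01 = 0.08565
mass O = 10.2 − (4.716) = 5.484 g → mol O = 0.3428
Ratios (÷ 0.08565): C 2.998, H 5.002, N 1.000, O 4.002
≈ 3:5:1:4 → C3H5NO4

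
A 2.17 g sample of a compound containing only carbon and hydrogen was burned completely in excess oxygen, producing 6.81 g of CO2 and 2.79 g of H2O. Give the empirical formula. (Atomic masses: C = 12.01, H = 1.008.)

CH2

mol C = 6.81 / 44.01 = 0.1547; mass C = 0.1547 × 12.01 = 1.858 g
mol H = 2 × (2.79 / 18.02) = 0.3097; mass H = 0.3097 × 1.008 = 0.3121 g
Ratios (÷ 0.1547): C 1.000, H 2.001
≈ 1:2 → CH2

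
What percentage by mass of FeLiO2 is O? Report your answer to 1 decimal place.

Molar mass = 1(55.85) + 1(6.94) + 2(16.00) = 94.790 g/mol
Mass of O per mole = 2 × 16.00 = 32.000 g
% O = 32.000 / 94.790 × 100 = 33.8%

33.8%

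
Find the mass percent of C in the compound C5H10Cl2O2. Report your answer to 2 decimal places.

Molar mass = 5(12.01) + 10(1.008) + 2(35.45) + 2(16.00) = 173.030 g/mol
Mass of C per mole = 5 × 12.01 = 60.050 g
% C = 60.050 / 173.030 × 100 = 34.70%

34.70%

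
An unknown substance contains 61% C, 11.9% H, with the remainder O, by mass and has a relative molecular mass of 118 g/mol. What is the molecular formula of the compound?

Assume 100 g: 61 g C, 11.9 g H, 27.1 g O.
n(C) = 61/12.01 = 5.079, n(H) = 11.9/1.008 = 11.81, n(O) = 27.1/16.00 = 1.694
Smallest is O at 1.694 mol; normalising gives C 2.999, H 6.970, O 1.000
→ C3H7O
Empirical-formula mass = 59.09 g/mol
n = 118 / 59.09 = 2.00 ≈ 2
Molecular formula = (C3H7O)×2 = C6H14O2

C6H14O2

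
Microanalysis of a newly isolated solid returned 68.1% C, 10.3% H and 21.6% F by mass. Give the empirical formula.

Assume 100 g: 68.1 g C, 10.3 g H, 21.6 g F.
n(C) = 68.1/12.01 = 5.67, n(H) = 10.3/1.008 = 10.22, n(F) = 21.6/19.00 = 1.137
Smallest is F at 1.137 mol; normalising gives C 4.988, H 8.988, F 1.000
≈ 5:9:1 → C5H9F

C5H9F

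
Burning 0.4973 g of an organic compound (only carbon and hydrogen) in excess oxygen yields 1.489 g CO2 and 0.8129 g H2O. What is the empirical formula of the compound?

mol C = 1.489 / 44.01 = 0.03383; mass C = 0.03383 × 12.01 = 0.4063 g
mol H = 2 × (0.8129 / 18.02) = 0.09022; mass H = 0.09022 × 1.008 = 0.09094 g
Ratios (÷ 0.03383): C 1.000, H 2.667
×3: C 3.00, H 8.00 → C3H8

C3H8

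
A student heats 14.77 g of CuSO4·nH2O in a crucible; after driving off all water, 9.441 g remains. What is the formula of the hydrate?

CuSO4·5H2O

Mass of water lost = 14.77 − 9.441 = 5.329 g → 5.329 / 18.02 = 0.2957 mol H2O
Molar mass of CuSO4 = 159.62 g/mol → mol CuSO4 = 9.441 / 159.62 = 0.05915
n = 0.2957 / 0.05915 = 5.00 ≈ 5 → CuSO4·5H2O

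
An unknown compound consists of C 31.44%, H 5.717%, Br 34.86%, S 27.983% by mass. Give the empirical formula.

C6H13BrS2

Assume 100 g: 31.44 g C, 5.717 g H, 34.86 g Br, 27.983 g S.
C: 31.44 g ÷ 12.01 g/mol = 2.618 mol
H: 5.717 g ÷ 1.008 g/mol = 5.672 mol
Br: 34.86 g ÷ 79.90 g/mol = 0.4363 mol
S: 27.983 g ÷ 32.07 g/mol = 0.8726 mol
Ratios (÷ 0.4363): C 6.000, H 13.000, Br 1.000, S 2.000
→ C6H13BrS2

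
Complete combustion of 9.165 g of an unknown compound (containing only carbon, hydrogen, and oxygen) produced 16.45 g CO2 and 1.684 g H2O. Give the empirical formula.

C4H2O3

mol C = 16.45 / 44.01 = 0.3738; mass C = 0.3738 × 12.01 = 4.489 g
mol H = 2 × (1.684 / 18.02) = 0.1869; mass H = 0.1869 × 1.008 = 0.1884 g
mass O = 9.165 − (4.677) = 4.488 g → mol O = 0.2805
Divide by the smallest (0.1869 mol H): C 2.000, H 1.000, O 1.501
×2: C 4.00, H 2.00, O 3.00 → C4H2O3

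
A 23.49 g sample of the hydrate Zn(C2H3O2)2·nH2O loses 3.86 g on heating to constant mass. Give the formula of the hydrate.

Mass of anhydrous Zn(C2H3O2)2 = 23.49 − 3.86 = 19.63 g
mol H2O = 3.86 / 18.02 = 0.2142
Molar mass of Zn(C2H3O2)2 = 183.47 g/mol → mol Zn(C2H3O2)2 = 19.63 / 183.47 = 0.107
n = 0.2142 / 0.107 = 2.00 ≈ 2 → Zn(C2H3O2)2·2H2O

Zn(C2H3O2)2·2H2O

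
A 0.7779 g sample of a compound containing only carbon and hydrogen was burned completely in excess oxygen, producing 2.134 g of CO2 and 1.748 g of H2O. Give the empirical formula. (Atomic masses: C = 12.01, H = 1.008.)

mol C = 2.134 / 44.01 = 0.04849; mass C = 0.04849 × 12.01 = 0.5824 g
mol H = 2 × (1.748 / 18.02) = 0.1940; mass H = 0.1940 × 1.008 = 0.1956 g
Smallest is C at 0.04849 mol; normalising gives C 1.000, H 4.001
Ratio ≈ 1:4, so the empirical formula is CH4

CH4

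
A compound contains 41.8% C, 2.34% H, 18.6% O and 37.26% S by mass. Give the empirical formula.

Assume 100 g: 41.8 g C, 2.34 g H, 18.6 g O, 37.26 g S.
n(C) = 41.8/12.01 = 3.48, n(H) = 2.34/1.008 = 2.321, n(O) = 18.6/16.00 = 1.163, n(S) = 37.26/32.07 = 1.162
Ratios (÷ 1.162): C 2.996, H 1.998, O 1.001, S 1.000
≈ 3:2:1:1 → C3H2OS

C3H2OS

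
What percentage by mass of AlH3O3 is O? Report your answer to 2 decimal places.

61.54%

Molar mass = 1(26.98) + 3(1.008) + 3(16.00) = 78.004 g/mol
Mass of O per mole = 3 × 16.00 = 48.000 g
% O = 48.000 / 78.004 × 100 = 61.54%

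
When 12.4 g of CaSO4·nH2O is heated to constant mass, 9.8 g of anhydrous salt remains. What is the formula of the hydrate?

Mass of water lost = 12.4 − 9.8 = 2.6 g → 2.6 / 18.02 = 0.1443 mol H2O
Molar mass of CaSO4 = 136.15 g/mol → mol CaSO4 = 9.8 / 136.15 = 0.07198
n = 0.1443 / 0.07198 = 2.00 ≈ 2 → CaSO4·2H2O

CaSO4·2H2O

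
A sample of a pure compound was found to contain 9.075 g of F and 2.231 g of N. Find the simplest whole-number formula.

F3N

n(F) = 9.075/19.00 = 0.4776, n(N) = 2.231/14.01 = 0.1592
Ratios (÷ 0.1592): F 2.999, N 1.000
→ F3N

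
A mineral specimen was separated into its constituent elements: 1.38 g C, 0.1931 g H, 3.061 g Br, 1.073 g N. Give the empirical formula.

Moles — C: 1.38 / 12.01 = 0.1149 mol; H: 0.1931 / 1.008 = 0.1916 mol; Br: 3.061 / 79.90 = 0.03831 mol; N: 1.073 / 14.01 = 0.07659 mol
Smallest is Br at 0.03831 mol; normalising gives C 2.999, H 5.000, Br 1.000, N 1.999
Ratio ≈ 3:5:1:2, so the empirical formula is C3H5BrN2

C3H5BrN2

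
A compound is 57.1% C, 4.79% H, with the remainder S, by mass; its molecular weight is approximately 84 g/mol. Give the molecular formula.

C4H4S

Assume 100 g: 57.1 g C, 4.79 g H, 38.11 g S.
C: 57.1 g ÷ 12.01 g/mol = 4.754 mol
H: 4.79 g ÷ 1.008 g/mol = 4.752 mol
S: 38.11 g ÷ 32.07 g/mol = 1.188 mol
Divide by the smallest (1.188 mol S): C 4.001, H 3.999, S 1.000
→ C4H4S
Empirical-formula mass = 84.14 g/mol
n = 84 / 84.14 = 1.00 ≈ 1
Molecular formula = empirical formula = C4H4S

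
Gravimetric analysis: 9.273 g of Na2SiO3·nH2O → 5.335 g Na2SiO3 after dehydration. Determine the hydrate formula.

Mass of water lost = 9.273 − 5.335 = 3.938 g → 3.938 / 18.02 = 0.2185 mol H2O
Molar mass of Na2SiO3 = 122.07 g/mol → mol Na2SiO3 = 5.335 / 122.07 = 0.0437
n = 0.2185 / 0.0437 = 5.00 ≈ 5 → Na2SiO3·5H2O

Na2SiO3·5H2O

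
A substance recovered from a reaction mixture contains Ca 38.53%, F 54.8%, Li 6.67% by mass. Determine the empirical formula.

CaF3Li

Assume 100 g: 38.53 g Ca, 54.8 g F, 6.67 g Li.
Moles — Ca: 38.53 / 40.08 = 0.9613 mol; F: 54.8 / 19.00 = 2.884 mol; Li: 6.67 / 6.94 = 0.9611 mol
Divide by the smallest (0.9611 mol Li): Ca 1.000, F 3.001, Li 1.000
Ratio ≈ 1:3:1, so the empirical formula is CaF3Li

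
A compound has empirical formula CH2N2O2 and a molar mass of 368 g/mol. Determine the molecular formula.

Empirical-formula mass = 74.05 g/mol
n = 368 / 74.05 = 4.97 ≈ 5
Molecular formula = (CH2N2O2)5 = C5H10N10O10

C5H10N10O10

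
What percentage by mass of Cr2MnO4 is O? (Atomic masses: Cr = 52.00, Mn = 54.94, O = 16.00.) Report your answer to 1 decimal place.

28.7%

Molar mass = 2(52.00) + 1(54.94) + 4(16.00) = 222.940 g/mol
Mass of O per mole = 4 × 16.00 = 64.000 g
% O = 64.000 / 222.940 × 100 = 28.7%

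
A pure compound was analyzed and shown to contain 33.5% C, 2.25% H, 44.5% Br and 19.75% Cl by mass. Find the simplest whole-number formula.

C5H4BrCl

Assume 100 g: 33.5 g C, 2.25 g H, 44.5 g Br, 19.75 g Cl.
n(C) = 33.5/12.01 = 2.789, n(H) = 2.25/1.008 = 2.232, n(Br) = 44.5/79.90 = 0.5569, n(Cl) = 19.75/35.45 = 0.5571
Smallest is Br at 0.5569 mol; normalising gives C 5.008, H 4.008, Br 1.000, Cl 1.000
≈ 5:4:1:1 → C5H4BrCl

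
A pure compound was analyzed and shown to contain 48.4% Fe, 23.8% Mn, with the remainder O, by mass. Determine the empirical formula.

Assume 100 g: 48.4 g Fe, 23.8 g Mn, 27.8 g O.
n(Fe) = 48.4/55.85 = 0.8666, n(Mn) = 23.8/54.94 = 0.4332, n(O) = 27.8/16.00 = 1.738
Ratios (÷ 0.4332): Fe 2.000, Mn 1.000, O 4.011
Ratio ≈ 2:1:4, so the empirical formula is Fe2MnO4

Fe2MnO4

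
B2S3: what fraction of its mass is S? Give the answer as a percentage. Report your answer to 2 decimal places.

Molar mass = 2(10.81) + 3(32.07) = 117.830 g/mol
Mass of S per mole = 3 × 32.07 = 96.210 g
% S = 96.210 / 117.830 × 100 = 81.65%

81.65%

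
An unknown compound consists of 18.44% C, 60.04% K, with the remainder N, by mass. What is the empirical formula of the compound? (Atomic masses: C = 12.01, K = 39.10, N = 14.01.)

CKN

Assume 100 g: 18.44 g C, 60.04 g K, 21.52 g N.
Moles — C: 18.44 / 12.01 = 1.535 mol; K: 60.04 / 39.10 = 1.536 mol; N: 21.52 / 14.01 = 1.536 mol
Smallest is C at 1.535 mol; normalising gives C 1.000, K 1.000, N 1.000
≈ 1:1:1 → CKN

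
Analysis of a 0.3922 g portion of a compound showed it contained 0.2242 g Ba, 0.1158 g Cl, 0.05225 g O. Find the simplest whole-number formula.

BaCl2O2

n(Ba) = 0.2242/137.33 = 0.001633, n(Cl) = 0.1158/35.45 = 0.003267, n(O) = 0.05225/16.00 = 0.003266
Ratios (÷ 0.001633): Ba 1.000, Cl 2.001, O 2.000
≈ 1:2:2 → BaCl2O2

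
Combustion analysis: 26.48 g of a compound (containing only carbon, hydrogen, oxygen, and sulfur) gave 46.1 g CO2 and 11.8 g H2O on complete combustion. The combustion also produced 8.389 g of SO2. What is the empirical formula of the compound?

mol C = 46.1 / 44.01 = 1.047; mass C = 1.047 × 12.01 = 12.58 g
mol H = 2 × (11.8 / 18.02) = 1.310; mass H = 1.310 × 1.008 = 1.320 g
mol S = 8.389 / 64.07 = 0.1309; mass S = 4.199 g
mass O = 26.48 − (18.10) = 8.380 g → mol O = 0.5238
Divide by the smallest (0.1309 mol S): C 8.000, H 10.002, O 4.000, S 1.000
≈ 8:10:4:1 → C8H10O4S

C8H10O4S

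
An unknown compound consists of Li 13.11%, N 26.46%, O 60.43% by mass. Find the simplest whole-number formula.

Assume 100 g: 13.11 g Li, 26.46 g N, 60.43 g O.
n(Li) = 13.11/6.94 = 1.889, n(N) = 26.46/14.01 = 1.889, n(O) = 60.43/16.00 = 3.777
Ratios (÷ 1.889): Li 1.000, N 1.000, O 2.000
≈ 1:1:2 → LiNO2

LiNO2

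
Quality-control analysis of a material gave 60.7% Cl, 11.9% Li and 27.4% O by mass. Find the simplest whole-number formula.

Assume 100 g: 60.7 g Cl, 11.9 g Li, 27.4 g O.
Moles — Cl: 60.7 / 35.45 = 1.712 mol; Li: 11.9 / 6.94 = 1.715 mol; O: 27.4 / 16.00 = 1.712 mol
Ratios (÷ 1.712): Cl 1.000, Li 1.001, O 1.000
Ratio ≈ 1:1:1, so the empirical formula is ClLiO

ClLiO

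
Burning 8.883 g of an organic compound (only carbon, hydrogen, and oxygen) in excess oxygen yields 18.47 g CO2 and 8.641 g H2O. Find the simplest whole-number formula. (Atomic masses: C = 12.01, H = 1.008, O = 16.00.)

C7H16O3

mol C = 18.47 / 44.01 = 0.4197; mass C = 0.4197 × 12.01 = 5.040 g
mol H = 2 × (8.641 / 18.02) = 0.9590; mass H = 0.9590 × 1.008 = 0.9667 g
mass O = 8.883 − (6.007) = 2.876 g → mol O = 0.1797
Ratios (÷ 0.1797): C 2.335, H 5.336, O 1.000
×3: C 7.00, H 16.01, O 3.00 → C7H16O3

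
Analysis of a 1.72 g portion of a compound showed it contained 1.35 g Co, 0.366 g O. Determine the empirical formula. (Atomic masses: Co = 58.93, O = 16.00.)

Co: 1.35 g ÷ 58.93 g/mol = 0.02291 mol
O: 0.366 g ÷ 16.00 g/mol = 0.02287 mol
Divide by the smallest (0.02287 mol O): Co 1.001, O 1.000
→ CoO

CoO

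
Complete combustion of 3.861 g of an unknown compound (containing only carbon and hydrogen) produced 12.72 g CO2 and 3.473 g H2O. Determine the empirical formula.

mol C = 12.72 / 44.01 = 0.2890; mass C = 0.2890 × 12.01 = 3.471 g
mol H = 2 × (3.473 / 18.02) = 0.3855; mass H = 0.3855 × 1.008 = 0.3885 g
Ratios (÷ 0.289): C 1.000, H 1.334
×3: C 3.00, H 4.00 → C3H4

C3H4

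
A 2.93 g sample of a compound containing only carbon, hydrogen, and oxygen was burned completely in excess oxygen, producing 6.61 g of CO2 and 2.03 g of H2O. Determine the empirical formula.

mol C = 6.61 / 44.01 = 0.1502; mass C = 0.1502 × 12.01 = 1.804 g
mol H = 2 × (2.03 / 18.02) = 0.2253; mass H = 0.2253 × 1.008 = 0.2271 g
mass O = 2.93 − (2.031) = 0.8991 g → mol O = 0.05619
Smallest is O at 0.05619 mol; normalising gives C 2.673, H 4.010, O 1.000
Multiply by 3: C 8.02, H 12.03, O 3.00 → C8H12O3

C8H12O3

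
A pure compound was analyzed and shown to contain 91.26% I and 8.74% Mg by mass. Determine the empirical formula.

I2Mg

Assume 100 g: 91.26 g I, 8.74 g Mg.
Moles — I: 91.26 / 126.90 = 0.7191 mol; Mg: 8.74 / 24.31 = 0.3595 mol
Smallest is Mg at 0.3595 mol; normalising gives I 2.000, Mg 1.000
≈ 2:1 → I2Mg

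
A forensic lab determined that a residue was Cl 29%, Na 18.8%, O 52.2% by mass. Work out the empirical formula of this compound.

ClNaO4

Assume 100 g: 29 g Cl, 18.8 g Na, 52.2 g O.
n(Cl) = 29/35.45 = 0.8181, n(Na) = 18.8/22.99 = 0.8177, n(O) = 52.2/16.00 = 3.263
Smallest is Na at 0.8177 mol; normalising gives Cl 1.000, Na 1.000, O 3.990
→ ClNaO4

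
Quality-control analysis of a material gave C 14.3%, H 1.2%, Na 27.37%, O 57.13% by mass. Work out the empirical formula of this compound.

Assume 100 g: 14.3 g C, 1.2 g H, 27.37 g Na, 57.13 g O.
n(C) = 14.3/12.01 = 1.191, n(H) = 1.2/1.008 = 1.19, n(Na) = 27.37/22.99 = 1.191, n(O) = 57.13/16.00 = 3.571
Ratios (÷ 1.19): C 1.000, H 1.000, Na 1.000, O 2.999
Ratio ≈ 1:1:1:3, so the empirical formula is CHNaO3

CHNaO3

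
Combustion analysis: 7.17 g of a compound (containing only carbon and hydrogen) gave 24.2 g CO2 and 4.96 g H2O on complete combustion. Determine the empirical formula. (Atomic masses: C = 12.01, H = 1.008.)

mol C = 24.2 / 44.01 = 0.5499; mass C = 0.5499 × 12.01 = 6.604 g
mol H = 2 × (4.96 / 18.02) = 0.5505; mass H = 0.5505 × 1.008 = 0.5549 g
Smallest is C at 0.5499 mol; normalising gives C 1.000, H 1.001
≈ 1:1 → CH

CH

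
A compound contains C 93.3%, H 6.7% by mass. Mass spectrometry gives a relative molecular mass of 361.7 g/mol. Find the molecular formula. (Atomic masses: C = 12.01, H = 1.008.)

Assume 100 g: 93.3 g C, 6.7 g H.
n(C) = 93.3/12.01 = 7.769, n(H) = 6.7/1.008 = 6.647
Divide by the smallest (6.647 mol H): C 1.169, H 1.000
×6: C 7.01, H 6.00 → C7H6
Empirical-formula mass = 90.12 g/mol
n = 361.7 / 90.12 = 4.01 ≈ 4
Molecular formula = (C7H6)×4 = C28H24

C28H24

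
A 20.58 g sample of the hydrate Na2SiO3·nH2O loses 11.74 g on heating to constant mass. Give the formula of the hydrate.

Mass of anhydrous Na2SiO3 = 20.58 − 11.74 = 8.84 g
mol H2O = 11.74 / 18.02 = 0.6515
Molar mass of Na2SiO3 = 122.07 g/mol → mol Na2SiO3 = 8.84 / 122.07 = 0.07242
n = 0.6515 / 0.07242 = 9.00 ≈ 9 → Na2SiO3·9H2O

Na2SiO3·9H2O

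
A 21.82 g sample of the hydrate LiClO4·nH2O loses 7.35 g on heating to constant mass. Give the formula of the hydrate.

Mass of anhydrous LiClO4 = 21.82 − 7.35 = 14.47 g
mol H2O = 7.35 / 18.02 = 0.4079
Molar mass of LiClO4 = 106.39 g/mol → mol LiClO4 = 14.47 / 106.39 = 0.136
n = 0.4079 / 0.136 = 3.00 ≈ 3 → LiClO4·3H2O

LiClO4·3H2O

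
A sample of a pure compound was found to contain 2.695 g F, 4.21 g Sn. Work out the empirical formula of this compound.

Moles — F: 2.695 / 19.00 = 0.1418 mol; Sn: 4.21 / 118.71 = 0.03546 mol
Smallest is Sn at 0.03546 mol; normalising gives F 4.000, Sn 1.000
Ratio ≈ 4:1, so the empirical formula is F4Sn

F4Sn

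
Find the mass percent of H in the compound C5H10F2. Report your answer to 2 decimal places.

9.32%

Molar mass = 5(12.01) + 10(1.008) + 2(19.00) = 108.130 g/mol
Mass of H per mole = 10 × 1.008 = 10.080 g
% H = 10.080 / 108.130 × 100 = 9.32%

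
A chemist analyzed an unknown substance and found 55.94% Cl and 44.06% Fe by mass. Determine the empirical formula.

Assume 100 g: 55.94 g Cl, 44.06 g Fe.
n(Cl) = 55.94/35.45 = 1.578, n(Fe) = 44.06/55.85 = 0.7889
Ratios (÷ 0.7889): Cl 2.000, Fe 1.000
≈ 2:1 → Cl2Fe

Cl2Fe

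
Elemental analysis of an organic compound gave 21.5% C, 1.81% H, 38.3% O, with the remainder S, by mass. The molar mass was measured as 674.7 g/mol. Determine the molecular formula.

C12H12O16S8

Assume 100 g: 21.5 g C, 1.81 g H, 38.3 g O, 38.39 g S.
n(C) = 21.5/12.01 = 1.79, n(H) = 1.81/1.008 = 1.796, n(O) = 38.3/16.00 = 2.394, n(S) = 38.39/32.07 = 1.197
Divide by the smallest (1.197 mol S): C 1.495, H 1.500, O 2.000, S 1.000
×2: C 2.99, H 3.00, O 4.00, S 2.00 → C3H3O4S2
Empirical-formula mass = 167.19 g/mol
n = 674.7 / 167.19 = 4.04 ≈ 4
Molecular formula = (C3H3O4S2)×4 = C12H12O16S8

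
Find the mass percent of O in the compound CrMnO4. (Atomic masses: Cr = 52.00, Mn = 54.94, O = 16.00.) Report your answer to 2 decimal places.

Molar mass = 1(52.00) + 1(54.94) + 4(16.00) = 170.940 g/mol
Mass of O per mole = 4 × 16.00 = 64.000 g
% O = 64.000 / 170.940 × 100 = 37.44%

37.44%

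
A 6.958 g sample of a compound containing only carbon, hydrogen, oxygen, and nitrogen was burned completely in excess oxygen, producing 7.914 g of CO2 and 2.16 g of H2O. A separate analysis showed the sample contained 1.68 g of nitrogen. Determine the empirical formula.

mol C = 7.914 / 44.01 = 0.1798; mass C = 0.1798 × 12.01 = 2.160 g
mol H = 2 × (2.16 / 18.02) = 0.2397; mass H = 0.2397 × 1.008 = 0.2417 g
mol N = 1.68 / 14.01 = 0.1199
mass O = 6.958 − (4.081) = 2.877 g → mol O = 0.1798
Smallest is N at 0.1199 mol; normalising gives C 1.500, H 1.999, N 1.000, O 1.499
Scaling by 2: C 3.00, H 4.00, N 2.00, O 3.00 → C3H4N2O3

C3H4N2O3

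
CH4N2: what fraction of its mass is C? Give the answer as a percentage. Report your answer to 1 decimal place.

27.3%

Molar mass = 1(12.01) + 4(1.008) + 2(14.01) = 44.062 g/mol
Mass of C per mole = 1 × 12.01 = 12.010 g
% C = 12.010 / 44.062 × 100 = 27.3%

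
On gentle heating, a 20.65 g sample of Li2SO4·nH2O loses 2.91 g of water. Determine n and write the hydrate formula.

Mass of anhydrous Li2SO4 = 20.65 − 2.91 = 17.74 g
mol H2O = 2.91 / 18.02 = 0.1615
Molar mass of Li2SO4 = 109.95 g/mol → mol Li2SO4 = 17.74 / 109.95 = 0.1613
n = 0.1615 / 0.1613 = 1.00 ≈ 1 → Li2SO4·H2O

Li2SO4·H2O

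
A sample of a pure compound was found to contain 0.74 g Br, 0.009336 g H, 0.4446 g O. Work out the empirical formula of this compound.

BrHO3

Moles — Br: 0.74 / 79.90 = 0.009262 mol; H: 0.009336 / 1.008 = 0.009262 mol; O: 0.4446 / 16.00 = 0.02779 mol
Divide by the smallest (0.009262 mol Br): Br 1.000, H 1.000, O 3.000
Ratio ≈ 1:1:3, so the empirical formula is BrHO3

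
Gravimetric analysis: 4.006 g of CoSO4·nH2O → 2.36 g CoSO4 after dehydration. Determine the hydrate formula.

Mass of water lost = 4.006 − 2.36 = 1.646 g → 1.646 / 18.02 = 0.09134 mol H2O
Molar mass of CoSO4 = 155.00 g/mol → mol CoSO4 = 2.36 / 155.00 = 0.01523
n = 0.09134 / 0.01523 = 6.00 ≈ 6 → CoSO4·6H2O

CoSO4·6H2O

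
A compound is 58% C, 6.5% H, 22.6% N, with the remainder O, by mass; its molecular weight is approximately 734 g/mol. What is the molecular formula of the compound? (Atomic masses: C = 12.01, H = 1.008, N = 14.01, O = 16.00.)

C36H48N12O6

Assume 100 g: 58 g C, 6.5 g H, 22.6 g N, 12.9 g O.
C: 58 g ÷ 12.01 g/mol = 4.829 mol
H: 6.5 g ÷ 1.008 g/mol = 6.448 mol
N: 22.6 g ÷ 14.01 g/mol = 1.613 mol
O: 12.9 g ÷ 16.00 g/mol = 0.8063 mol
Divide by the smallest (0.8063 mol O): C 5.990, H 7.998, N 2.001, O 1.000
≈ 6:8:2:1 → C6H8N2O
Empirical-formula mass = 124.14 g/mol
n = 734 / 124.14 = 5.91 ≈ 6
Molecular formula = (C6H8N2O)×6 = C36H48N12O6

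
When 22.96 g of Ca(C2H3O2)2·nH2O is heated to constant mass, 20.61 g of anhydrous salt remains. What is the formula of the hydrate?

Ca(C2H3O2)2·H2O

Mass of water lost = 22.96 − 20.61 = 2.35 g → 2.35 / 18.02 = 0.1304 mol H2O
Molar mass of Ca(C2H3O2)2 = 158.17 g/mol → mol Ca(C2H3O2)2 = 20.61 / 158.17 = 0.1303
n = 0.1304 / 0.1303 = 1.00 ≈ 1 → Ca(C2H3O2)2·H2O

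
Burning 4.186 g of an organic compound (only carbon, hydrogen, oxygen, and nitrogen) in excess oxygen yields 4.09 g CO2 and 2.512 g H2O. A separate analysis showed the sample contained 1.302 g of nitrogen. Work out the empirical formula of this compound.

CH3NO

mol C = 4.09 / 44.01 = 0.09293; mass C = 0.09293 × 12.01 = 1.116 g
mol H = 2 × (2.512 / 18.02) = 0.2788; mass H = 0.2788 × 1.008 = 0.2810 g
mol N = 1.302 / 14.01 = 0.09293
mass O = 4.186 − (2.699) = 1.487 g → mol O = 0.09293
Ratios (÷ 0.09293): C 1.000, H 3.000, N 1.000, O 1.000
≈ 1:3:1:1 → CH3NO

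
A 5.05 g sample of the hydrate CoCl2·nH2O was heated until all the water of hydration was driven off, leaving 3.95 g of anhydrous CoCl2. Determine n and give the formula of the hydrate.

CoCl2·2H2O

Mass of water lost = 5.05 − 3.95 = 1.1 g → 1.1 / 18.02 = 0.06104 mol H2O
Molar mass of CoCl2 = 129.83 g/mol → mol CoCl2 = 3.95 / 129.83 = 0.03042
n = 0.06104 / 0.03042 = 2.01 ≈ 2 → CoCl2·2H2O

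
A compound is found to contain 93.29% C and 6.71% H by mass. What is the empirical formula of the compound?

C7H6

Assume 100 g: 93.29 g C, 6.71 g H.
C: 93.29 g ÷ 12.01 g/mol = 7.768 mol
H: 6.71 g ÷ 1.008 g/mol = 6.657 mol
Smallest is H at 6.657 mol; normalising gives C 1.167, H 1.000
×6: C 7.00, H 6.00 → C7H6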